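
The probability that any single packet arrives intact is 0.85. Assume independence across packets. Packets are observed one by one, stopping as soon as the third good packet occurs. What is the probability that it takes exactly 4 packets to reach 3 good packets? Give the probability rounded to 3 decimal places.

Y = trial on which the third success occurs; negative binomial, r=3, p=0.85.
P(Y=4) = C(3,2) · p^3 · (1−p)^1
= 3 · 0.61413 · 0.15 = 0.27636

0.276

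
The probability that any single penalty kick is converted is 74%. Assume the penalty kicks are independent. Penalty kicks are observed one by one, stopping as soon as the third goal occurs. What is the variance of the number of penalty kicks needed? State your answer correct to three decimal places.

1.424

Y = total penalty kicks until the third success; negative binomial with r=3, p=0.74.
Var(Y) = r(1−p)/p² = 3·0.26 / 0.74² = 1.42440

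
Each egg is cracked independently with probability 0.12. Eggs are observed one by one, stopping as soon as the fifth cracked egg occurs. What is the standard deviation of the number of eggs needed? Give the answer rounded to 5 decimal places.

17.48015

Y = total eggs until the fifth success; negative binomial with r=5, p=0.12.
SD(Y) = √[r(1−p)/p²] = √(305.5555556) = 17.4801475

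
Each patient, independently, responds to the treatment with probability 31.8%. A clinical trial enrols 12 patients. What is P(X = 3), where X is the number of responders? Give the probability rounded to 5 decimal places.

0.22582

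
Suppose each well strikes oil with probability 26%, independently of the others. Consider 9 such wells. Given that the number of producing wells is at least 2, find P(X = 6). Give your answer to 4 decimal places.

X ~ Binomial(9, 0.26). Want P(X=6 | X≥2) = P(X=6) / P(X≥2).
P(X=6) = C(9,6)·0.26^6·0.74^3 = 0.010515
P(X≥2) = 1 − 0.066540 − 0.210412 = 0.723048
Ratio = 0.010515 / 0.723048 = 0.014543

0.0145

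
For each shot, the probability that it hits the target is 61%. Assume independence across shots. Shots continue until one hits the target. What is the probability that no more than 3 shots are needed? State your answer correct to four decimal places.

Y = number of shots to the first success; geometric, p = 0.61.
P(Y ≤ 3) = 1 − (1−p)^3 = 1 − 0.059319 = 0.940681

0.9407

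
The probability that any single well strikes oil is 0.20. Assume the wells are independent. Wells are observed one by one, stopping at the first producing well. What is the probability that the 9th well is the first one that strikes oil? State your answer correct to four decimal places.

Geometric (trials to first success), p = 0.20.
P(Y = 9) = (1−p)^8 · p = 0.16777 · 0.20 = 0.033554

0.0336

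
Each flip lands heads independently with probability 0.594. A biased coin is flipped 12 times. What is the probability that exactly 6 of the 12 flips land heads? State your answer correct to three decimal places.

0.182

X ~ Binomial(n=12, p=0.594).
P(X=6) = C(12,6) · p^6 · (1−p)^6
= 924 · 0.043926 · 0.0044787 = 0.18178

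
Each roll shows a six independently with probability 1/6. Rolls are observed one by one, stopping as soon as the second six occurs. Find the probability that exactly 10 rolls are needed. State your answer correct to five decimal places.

Y = trial on which the second success occurs; negative binomial, r=2, p=0.166667.
P(Y=10) = C(9,1) · p^2 · (1−p)^8
= 9 · 0.027778 · 0.23257 = 0.0581420

0.05814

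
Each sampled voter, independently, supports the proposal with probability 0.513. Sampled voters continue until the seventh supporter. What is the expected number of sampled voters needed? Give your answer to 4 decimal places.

13.6452

Y = total sampled voters until the seventh success; negative binomial with r=7, p=0.513.
E[Y] = r / p = 7 / 0.513 = 13.645224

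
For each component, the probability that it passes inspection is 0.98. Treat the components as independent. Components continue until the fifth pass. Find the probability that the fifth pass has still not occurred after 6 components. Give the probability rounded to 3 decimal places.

Needing more than 6 components ⇔ fewer than 5 successes in the first 6. With X ~ Binomial(6, 0.98), P(Y > 6) = P(X ≤ 4).
  k=0: C(6,0)·0.98^0·0.02^6 = 0.00000
  k=1: C(6,1)·0.98^1·0.02^5 = 0.00000
  k=2: C(6,2)·0.98^2·0.02^4 = 0.00000
  k=3: C(6,3)·0.98^3·0.02^3 = 0.00015
  k=4: C(6,4)·0.98^4·0.02^2 = 0.00553
P(X ≤ 4) = 0.00569

0.006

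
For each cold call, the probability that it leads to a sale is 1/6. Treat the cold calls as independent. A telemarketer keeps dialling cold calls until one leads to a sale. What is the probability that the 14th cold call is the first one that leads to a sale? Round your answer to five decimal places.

0.01558

Geometric (trials to first success), p = 0.166667.
P(Y = 14) = (1−p)^13 · p = 0.093464 · 0.166667 = 0.0155773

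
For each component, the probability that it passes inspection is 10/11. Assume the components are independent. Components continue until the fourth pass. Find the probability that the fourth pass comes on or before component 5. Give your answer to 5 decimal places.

0.93138

Finishing within 5 components ⇔ at least 4 successes in the first 5. With X ~ Binomial(5, 0.909091), P(Y ≤ 5) = 1 − P(X ≤ 3).
  k=0: C(5,0)·0.909091^0·0.090909^5 = 0.0000062
  k=1: C(5,1)·0.909091^1·0.090909^4 = 0.0003105
  k=2: C(5,2)·0.909091^2·0.090909^3 = 0.0062092
  k=3: C(5,3)·0.909091^3·0.090909^2 = 0.0620921
1 − 0.0686180 = 0.9313820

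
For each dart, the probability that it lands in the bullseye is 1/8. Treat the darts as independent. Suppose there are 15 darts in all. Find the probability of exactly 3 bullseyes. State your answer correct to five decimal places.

0.17899

X ~ Binomial(n=15, p=0.125).
P(X=3) = C(15,3) · p^3 · (1−p)^12
= 455 · 0.0019531 · 0.20142 = 0.1789938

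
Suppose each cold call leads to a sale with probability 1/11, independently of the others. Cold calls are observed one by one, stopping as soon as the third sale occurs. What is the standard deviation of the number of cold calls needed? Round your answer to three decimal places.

18.166

Y = total cold calls until the third success; negative binomial with r=3, p=0.090909.
SD(Y) = √[r(1−p)/p²] = √(330.00000) = 18.16590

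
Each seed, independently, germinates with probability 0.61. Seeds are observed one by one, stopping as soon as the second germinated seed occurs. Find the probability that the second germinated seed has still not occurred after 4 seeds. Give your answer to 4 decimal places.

Needing more than 4 seeds ⇔ fewer than 2 successes in the first 4. With X ~ Binomial(4, 0.61), P(Y > 4) = P(X ≤ 1).
  k=0: C(4,0)·0.61^0·0.39^4 = 0.023134
  k=1: C(4,1)·0.61^1·0.39^3 = 0.144738
P(X ≤ 1) = 0.167873

0.1679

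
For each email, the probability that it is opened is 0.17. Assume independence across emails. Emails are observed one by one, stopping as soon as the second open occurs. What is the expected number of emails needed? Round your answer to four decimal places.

11.7647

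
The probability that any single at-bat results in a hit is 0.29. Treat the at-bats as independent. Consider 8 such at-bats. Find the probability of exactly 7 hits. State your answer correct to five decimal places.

0.00098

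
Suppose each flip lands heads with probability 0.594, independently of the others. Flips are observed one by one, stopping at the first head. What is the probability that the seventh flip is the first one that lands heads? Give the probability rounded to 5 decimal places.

Geometric (trials to first success), p = 0.594.
P(Y = 7) = (1−p)^6 · p = 0.0044787 · 0.594 = 0.0026604

0.00266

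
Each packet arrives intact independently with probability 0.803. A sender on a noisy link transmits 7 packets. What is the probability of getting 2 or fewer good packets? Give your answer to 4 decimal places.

0.0044

X ~ Binomial(7, 0.803); P(X ≤ 2) = Σ C(7,k) p^k (1−p)^(7−k) over k:
  k=0: C(7,0)·0.803^0·0.197^7 = 0.000012
  k=1: C(7,1)·0.803^1·0.197^6 = 0.000329
  k=2: C(7,2)·0.803^2·0.197^5 = 0.004018
Total = 0.004358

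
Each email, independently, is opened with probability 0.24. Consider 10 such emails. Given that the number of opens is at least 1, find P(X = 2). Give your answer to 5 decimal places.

0.30832

X ~ Binomial(10, 0.24). Want P(X=2 | X≥1) = P(X=2) / P(X≥1).
P(X=2) = C(10,2)·0.24^2·0.76^8 = 0.2884986
P(X≥1) = 1 − 0.0642889 = 0.9357111
Ratio = 0.2884986 / 0.9357111 = 0.3083202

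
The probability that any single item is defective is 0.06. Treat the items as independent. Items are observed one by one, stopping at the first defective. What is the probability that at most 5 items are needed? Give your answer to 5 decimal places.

0.26610

Y = number of items to the first success; geometric, p = 0.06.
P(Y ≤ 5) = 1 − (1−p)^5 = 1 − 0.7339040 = 0.2660960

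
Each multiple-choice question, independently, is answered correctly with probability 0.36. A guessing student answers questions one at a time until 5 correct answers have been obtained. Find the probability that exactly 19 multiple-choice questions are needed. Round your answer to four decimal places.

Y = trial on which the fifth success occurs; negative binomial, r=5, p=0.36.
P(Y=19) = C(18,4) · p^5 · (1−p)^14
= 3060 · 0.0060466 · 0.0019343 = 0.035789

0.0358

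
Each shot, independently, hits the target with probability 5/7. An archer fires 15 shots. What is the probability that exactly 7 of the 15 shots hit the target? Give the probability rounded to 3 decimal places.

0.027

X ~ Binomial(n=15, p=0.714286).
P(X=7) = C(15,7) · p^7 · (1−p)^8
= 6435 · 0.094865 · 4.4407e-05 = 0.02711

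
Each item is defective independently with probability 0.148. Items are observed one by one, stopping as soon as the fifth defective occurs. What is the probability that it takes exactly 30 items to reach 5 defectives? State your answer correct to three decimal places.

Y = trial on which the fifth success occurs; negative binomial, r=5, p=0.148.
P(Y=30) = C(29,4) · p^5 · (1−p)^25
= 23751 · 7.1008e-05 · 0.018239 = 0.03076

0.031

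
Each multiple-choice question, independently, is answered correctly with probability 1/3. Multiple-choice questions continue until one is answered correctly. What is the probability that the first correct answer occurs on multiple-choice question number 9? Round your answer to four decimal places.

Geometric (trials to first success), p = 0.333333.
P(Y = 9) = (1−p)^8 · p = 0.039018 · 0.333333 = 0.013006

0.0130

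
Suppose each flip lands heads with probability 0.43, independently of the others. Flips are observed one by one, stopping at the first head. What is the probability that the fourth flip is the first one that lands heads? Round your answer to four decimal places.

Geometric (trials to first success), p = 0.43.
P(Y = 4) = (1−p)^3 · p = 0.18519 · 0.43 = 0.079633

0.0796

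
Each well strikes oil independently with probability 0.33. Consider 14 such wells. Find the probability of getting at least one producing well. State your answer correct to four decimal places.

P(at least one) = 1 − P(none) = 1 − (1 − 0.33)^14
= 1 − 0.003673 = 0.996327

0.9963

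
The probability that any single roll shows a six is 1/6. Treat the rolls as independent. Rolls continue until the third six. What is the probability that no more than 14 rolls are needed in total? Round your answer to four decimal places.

0.4205

Finishing within 14 rolls ⇔ at least 3 successes in the first 14. With X ~ Binomial(14, 0.166667), P(Y ≤ 14) = 1 − P(X ≤ 2).
  k=0: C(14,0)·0.166667^0·0.833333^14 = 0.077887
  k=1: C(14,1)·0.166667^1·0.833333^13 = 0.218082
  k=2: C(14,2)·0.166667^2·0.833333^12 = 0.283507
1 − 0.579476 = 0.420524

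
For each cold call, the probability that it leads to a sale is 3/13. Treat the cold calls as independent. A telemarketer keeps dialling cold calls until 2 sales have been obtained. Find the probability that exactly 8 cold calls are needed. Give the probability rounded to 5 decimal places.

0.07723

Y = trial on which the second success occurs; negative binomial, r=2, p=0.230769.
P(Y=8) = C(7,1) · p^2 · (1−p)^6
= 7 · 0.053254 · 0.20718 = 0.0772314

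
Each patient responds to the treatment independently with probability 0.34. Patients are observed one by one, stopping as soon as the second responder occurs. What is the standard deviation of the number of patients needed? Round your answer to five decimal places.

3.37915

Y = total patients until the second success; negative binomial with r=2, p=0.34.
SD(Y) = √[r(1−p)/p²] = √(11.4186851) = 3.3791545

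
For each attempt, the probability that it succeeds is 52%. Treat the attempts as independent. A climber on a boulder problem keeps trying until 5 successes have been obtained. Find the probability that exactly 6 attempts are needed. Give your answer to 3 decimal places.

0.091

Y = trial on which the fifth success occurs; negative binomial, r=5, p=0.52.
P(Y=6) = C(5,4) · p^5 · (1−p)^1
= 5 · 0.03802 · 0.48 = 0.09125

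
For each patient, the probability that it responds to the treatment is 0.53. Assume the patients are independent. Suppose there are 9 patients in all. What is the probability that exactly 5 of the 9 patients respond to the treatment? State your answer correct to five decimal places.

X ~ Binomial(n=9, p=0.53).
P(X=5) = C(9,5) · p^5 · (1−p)^4
= 126 · 0.04182 · 0.048797 = 0.2571232

0.25712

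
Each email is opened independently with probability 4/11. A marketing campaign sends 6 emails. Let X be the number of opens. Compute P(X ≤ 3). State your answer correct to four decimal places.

0.8672

X ~ Binomial(6, 0.363636); P(X ≤ 3) = Σ C(6,k) p^k (1−p)^(6−k) over k:
  k=0: C(6,0)·0.363636^0·0.636364^6 = 0.066410
  k=1: C(6,1)·0.363636^1·0.636364^5 = 0.227691
  k=2: C(6,2)·0.363636^2·0.636364^4 = 0.325272
  k=3: C(6,3)·0.363636^3·0.636364^3 = 0.247827
Total = 0.867200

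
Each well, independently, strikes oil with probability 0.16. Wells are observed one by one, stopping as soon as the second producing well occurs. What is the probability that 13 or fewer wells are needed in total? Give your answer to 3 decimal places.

0.640

Finishing within 13 wells ⇔ at least 2 successes in the first 13. With X ~ Binomial(13, 0.16), P(Y ≤ 13) = 1 − P(X ≤ 1).
  k=0: C(13,0)·0.16^0·0.84^13 = 0.10366
  k=1: C(13,1)·0.16^1·0.84^12 = 0.25669
1 − 0.36036 = 0.63964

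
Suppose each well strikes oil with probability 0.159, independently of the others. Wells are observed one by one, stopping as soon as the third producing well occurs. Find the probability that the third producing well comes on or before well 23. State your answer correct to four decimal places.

Finishing within 23 wells ⇔ at least 3 successes in the first 23. With X ~ Binomial(23, 0.159), P(Y ≤ 23) = 1 − P(X ≤ 2).
  k=0: C(23,0)·0.159^0·0.841^23 = 0.018634
  k=1: C(23,1)·0.159^1·0.841^22 = 0.081028
  k=2: C(23,2)·0.159^2·0.841^21 = 0.168512
1 − 0.268174 = 0.731826

0.7318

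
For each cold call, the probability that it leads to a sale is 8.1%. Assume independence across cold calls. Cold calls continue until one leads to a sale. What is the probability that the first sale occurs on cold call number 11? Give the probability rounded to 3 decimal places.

0.035

Geometric (trials to first success), p = 0.081.
P(Y = 11) = (1−p)^10 · p = 0.42969 · 0.081 = 0.03480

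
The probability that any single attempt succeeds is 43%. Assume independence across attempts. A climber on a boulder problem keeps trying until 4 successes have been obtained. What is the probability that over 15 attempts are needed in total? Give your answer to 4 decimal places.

Needing more than 15 attempts ⇔ fewer than 4 successes in the first 15. With X ~ Binomial(15, 0.43), P(Y > 15) = P(X ≤ 3).
  k=0: C(15,0)·0.43^0·0.57^15 = 0.000218
  k=1: C(15,1)·0.43^1·0.57^14 = 0.002465
  k=2: C(15,2)·0.43^2·0.57^13 = 0.013017
  k=3: C(15,3)·0.43^3·0.57^12 = 0.042552
P(X ≤ 3) = 0.058251

0.0583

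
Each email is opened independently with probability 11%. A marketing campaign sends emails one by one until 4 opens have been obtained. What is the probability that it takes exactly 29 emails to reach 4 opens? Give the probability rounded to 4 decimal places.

Y = trial on which the fourth success occurs; negative binomial, r=4, p=0.11.
P(Y=29) = C(28,3) · p^4 · (1−p)^25
= 3276 · 0.00014641 · 0.054294 = 0.026041

0.0260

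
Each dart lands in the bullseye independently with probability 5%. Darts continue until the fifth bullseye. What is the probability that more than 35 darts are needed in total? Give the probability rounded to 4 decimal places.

0.9710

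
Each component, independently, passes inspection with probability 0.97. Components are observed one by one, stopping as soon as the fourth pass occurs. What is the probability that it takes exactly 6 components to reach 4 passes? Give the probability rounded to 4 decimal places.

Y = trial on which the fourth success occurs; negative binomial, r=4, p=0.97.
P(Y=6) = C(5,3) · p^4 · (1−p)^2
= 10 · 0.88529 · 0.0009 = 0.007968

0.0080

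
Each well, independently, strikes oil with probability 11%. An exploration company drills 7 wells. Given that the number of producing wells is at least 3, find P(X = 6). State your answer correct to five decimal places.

X ~ Binomial(7, 0.11). Want P(X=6 | X≥3) = P(X=6) / P(X≥3).
P(X=6) = C(7,6)·0.11^6·0.89^1 = 0.0000110
P(X≥3) = 1 − 0.4423133 − 0.3826756 − 0.1418910 = 0.0331201
Ratio = 0.0000110 / 0.0331201 = 0.0003332

0.00033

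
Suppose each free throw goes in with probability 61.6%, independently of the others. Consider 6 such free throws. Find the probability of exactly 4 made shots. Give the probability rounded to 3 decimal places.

0.318

X ~ Binomial(n=6, p=0.616).
P(X=4) = C(6,4) · p^4 · (1−p)^2
= 15 · 0.14399 · 0.14746 = 0.31848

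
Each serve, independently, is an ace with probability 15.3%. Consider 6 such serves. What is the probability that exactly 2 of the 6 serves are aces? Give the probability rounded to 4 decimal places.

0.1807

X ~ Binomial(n=6, p=0.153).
P(X=2) = C(6,2) · p^2 · (1−p)^4
= 15 · 0.023409 · 0.51468 = 0.180721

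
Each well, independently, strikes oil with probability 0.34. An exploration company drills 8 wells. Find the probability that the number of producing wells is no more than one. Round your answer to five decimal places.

X ~ Binomial(8, 0.34); P(X ≤ 1) = Σ C(8,k) p^k (1−p)^(8−k) over k:
  k=0: C(8,0)·0.34^0·0.66^8 = 0.0360041
  k=1: C(8,1)·0.34^1·0.66^7 = 0.1483804
Total = 0.1843844

0.18438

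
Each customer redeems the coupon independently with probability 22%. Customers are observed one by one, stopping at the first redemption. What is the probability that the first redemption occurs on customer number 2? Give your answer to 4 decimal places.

0.1716

Geometric (trials to first success), p = 0.22.
P(Y = 2) = (1−p)^1 · p = 0.78 · 0.22 = 0.171600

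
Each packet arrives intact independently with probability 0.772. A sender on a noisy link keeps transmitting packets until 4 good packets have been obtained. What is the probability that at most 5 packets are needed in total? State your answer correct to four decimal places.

0.6791

Finishing within 5 packets ⇔ at least 4 successes in the first 5. With X ~ Binomial(5, 0.772), P(Y ≤ 5) = 1 − P(X ≤ 3).
  k=0: C(5,0)·0.772^0·0.228^5 = 0.000616
  k=1: C(5,1)·0.772^1·0.228^4 = 0.010431
  k=2: C(5,2)·0.772^2·0.228^3 = 0.070638
  k=3: C(5,3)·0.772^3·0.228^2 = 0.239178
1 − 0.320863 = 0.679137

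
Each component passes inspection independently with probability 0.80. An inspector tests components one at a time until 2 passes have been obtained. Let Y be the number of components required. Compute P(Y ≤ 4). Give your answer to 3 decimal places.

0.973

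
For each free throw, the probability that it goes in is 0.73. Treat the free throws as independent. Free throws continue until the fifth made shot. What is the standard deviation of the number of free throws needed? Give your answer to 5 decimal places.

Y = total free throws until the fifth success; negative binomial with r=5, p=0.73.
SD(Y) = √[r(1−p)/p²] = √(2.5333083) = 1.5916370

1.59164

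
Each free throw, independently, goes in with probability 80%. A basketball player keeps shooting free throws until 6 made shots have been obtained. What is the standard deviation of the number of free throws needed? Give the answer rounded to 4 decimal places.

Y = total free throws until the sixth success; negative binomial with r=6, p=0.80.
SD(Y) = √[r(1−p)/p²] = √(1.875000) = 1.369306

1.3693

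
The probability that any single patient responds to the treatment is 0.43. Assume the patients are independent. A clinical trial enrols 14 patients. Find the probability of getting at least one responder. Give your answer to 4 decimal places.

0.9996

P(at least one) = 1 − P(none) = 1 − (1 − 0.43)^14
= 1 − 0.000382 = 0.999618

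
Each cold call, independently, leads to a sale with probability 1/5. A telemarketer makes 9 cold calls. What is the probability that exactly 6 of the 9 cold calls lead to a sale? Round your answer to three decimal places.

X ~ Binomial(n=9, p=0.20).
P(X=6) = C(9,6) · p^6 · (1−p)^3
= 84 · 6.4e-05 · 0.512 = 0.00275

0.003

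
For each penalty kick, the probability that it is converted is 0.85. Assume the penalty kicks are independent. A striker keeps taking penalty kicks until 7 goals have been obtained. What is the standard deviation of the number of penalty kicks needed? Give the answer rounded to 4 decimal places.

Y = total penalty kicks until the seventh success; negative binomial with r=7, p=0.85.
SD(Y) = √[r(1−p)/p²] = √(1.453287) = 1.205524

1.2055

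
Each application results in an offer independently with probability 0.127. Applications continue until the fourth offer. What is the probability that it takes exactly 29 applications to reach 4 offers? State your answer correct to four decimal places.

0.0286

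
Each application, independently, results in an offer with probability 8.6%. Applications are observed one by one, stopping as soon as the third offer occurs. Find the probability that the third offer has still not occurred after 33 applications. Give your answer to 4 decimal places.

0.4515

Needing more than 33 applications ⇔ fewer than 3 successes in the first 33. With X ~ Binomial(33, 0.086), P(Y > 33) = P(X ≤ 2).
  k=0: C(33,0)·0.086^0·0.914^33 = 0.051431
  k=1: C(33,1)·0.086^1·0.914^32 = 0.159695
  k=2: C(33,2)·0.086^2·0.914^31 = 0.240416
P(X ≤ 2) = 0.451541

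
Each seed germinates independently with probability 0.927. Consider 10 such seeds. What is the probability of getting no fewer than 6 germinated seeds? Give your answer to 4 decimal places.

0.9996

X ~ Binomial(10, 0.927); P(X ≥ 6) = Σ C(10,k) p^k (1−p)^(10−k) over k:
  k=6: C(10,6)·0.927^6·0.073^4 = 0.003784
  k=7: C(10,7)·0.927^7·0.073^3 = 0.027460
  k=8: C(10,8)·0.927^8·0.073^2 = 0.130766
  k=9: C(10,9)·0.927^9·0.073^1 = 0.369012
  k=10: C(10,10)·0.927^10·0.073^0 = 0.468595
Total = 0.999618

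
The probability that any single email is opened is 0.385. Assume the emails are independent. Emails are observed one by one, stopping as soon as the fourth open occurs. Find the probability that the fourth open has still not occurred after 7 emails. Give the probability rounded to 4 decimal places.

Needing more than 7 emails ⇔ fewer than 4 successes in the first 7. With X ~ Binomial(7, 0.385), P(Y > 7) = P(X ≤ 3).
  k=0: C(7,0)·0.385^0·0.615^7 = 0.033276
  k=1: C(7,1)·0.385^1·0.615^6 = 0.145817
  k=2: C(7,2)·0.385^2·0.615^5 = 0.273852
  k=3: C(7,3)·0.385^3·0.615^4 = 0.285727
P(X ≤ 3) = 0.738672

0.7387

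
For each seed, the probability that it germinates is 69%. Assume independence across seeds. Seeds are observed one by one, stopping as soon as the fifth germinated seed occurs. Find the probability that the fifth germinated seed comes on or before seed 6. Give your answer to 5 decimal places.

0.39883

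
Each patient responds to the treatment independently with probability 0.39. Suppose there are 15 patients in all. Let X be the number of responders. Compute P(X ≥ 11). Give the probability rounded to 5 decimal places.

X ~ Binomial(15, 0.39); P(X ≥ 11) = Σ C(15,k) p^k (1−p)^(15−k) over k:
  k=11: C(15,11)·0.39^11·0.61^4 = 0.0060002
  k=12: C(15,12)·0.39^12·0.61^3 = 0.0012787
  k=13: C(15,13)·0.39^13·0.61^2 = 0.0001887
  k=14: C(15,14)·0.39^14·0.61^1 = 0.0000172
  k=15: C(15,15)·0.39^15·0.61^0 = 0.0000007
Total = 0.0074855

0.00749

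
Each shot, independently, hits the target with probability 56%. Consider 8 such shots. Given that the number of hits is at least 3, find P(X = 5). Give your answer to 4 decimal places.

0.2854

X ~ Binomial(8, 0.56). Want P(X=5 | X≥3) = P(X=5) / P(X≥3).
P(X=5) = C(8,5)·0.56^5·0.44^3 = 0.262716
P(X≥3) = 1 − 0.001405 − 0.014304 − 0.063716 = 0.920575
Ratio = 0.262716 / 0.920575 = 0.285382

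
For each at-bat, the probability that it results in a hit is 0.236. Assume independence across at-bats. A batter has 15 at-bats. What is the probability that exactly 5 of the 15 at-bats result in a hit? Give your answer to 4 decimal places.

X ~ Binomial(n=15, p=0.236).
P(X=5) = C(15,5) · p^5 · (1−p)^10
= 3003 · 0.00073208 · 0.067754 = 0.148953

0.1490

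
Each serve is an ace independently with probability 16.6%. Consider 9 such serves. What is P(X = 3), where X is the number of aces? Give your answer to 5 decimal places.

0.12930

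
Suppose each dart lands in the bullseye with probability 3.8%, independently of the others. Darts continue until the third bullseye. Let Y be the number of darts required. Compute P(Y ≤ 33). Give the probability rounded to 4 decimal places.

Finishing within 33 darts ⇔ at least 3 successes in the first 33. With X ~ Binomial(33, 0.038), P(Y ≤ 33) = 1 − P(X ≤ 2).
  k=0: C(33,0)·0.038^0·0.962^33 = 0.278469
  k=1: C(33,1)·0.038^1·0.962^32 = 0.362994
  k=2: C(33,2)·0.038^2·0.962^31 = 0.229418
1 − 0.870882 = 0.129118

0.1291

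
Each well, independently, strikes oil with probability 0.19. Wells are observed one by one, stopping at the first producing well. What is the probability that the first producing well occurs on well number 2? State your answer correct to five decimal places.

0.15390

Geometric (trials to first success), p = 0.19.
P(Y = 2) = (1−p)^1 · p = 0.81 · 0.19 = 0.1539000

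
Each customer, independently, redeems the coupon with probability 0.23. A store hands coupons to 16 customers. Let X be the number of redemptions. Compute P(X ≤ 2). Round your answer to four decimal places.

X ~ Binomial(16, 0.23); P(X ≤ 2) = Σ C(16,k) p^k (1−p)^(16−k) over k:
  k=0: C(16,0)·0.23^0·0.77^16 = 0.015270
  k=1: C(16,1)·0.23^1·0.77^15 = 0.072981
  k=2: C(16,2)·0.23^2·0.77^14 = 0.163496
Total = 0.251747

0.2517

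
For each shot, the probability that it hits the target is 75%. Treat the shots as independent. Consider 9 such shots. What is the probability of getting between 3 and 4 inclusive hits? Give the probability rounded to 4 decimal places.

0.0476

X ~ Binomial(9, 0.75); P(3 ≤ X ≤ 4) = Σ C(9,k) p^k (1−p)^(9−k) over k:
  k=3: C(9,3)·0.75^3·0.25^6 = 0.008652
  k=4: C(9,4)·0.75^4·0.25^5 = 0.038933
Total = 0.047585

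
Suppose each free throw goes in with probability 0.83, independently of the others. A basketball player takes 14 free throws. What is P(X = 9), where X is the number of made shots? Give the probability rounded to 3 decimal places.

0.053

X ~ Binomial(n=14, p=0.83).
P(X=9) = C(14,9) · p^9 · (1−p)^5
= 2002 · 0.18694 · 0.00014199 = 0.05314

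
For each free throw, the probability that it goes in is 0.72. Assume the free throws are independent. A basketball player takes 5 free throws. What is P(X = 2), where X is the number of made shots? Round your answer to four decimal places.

X ~ Binomial(n=5, p=0.72).
P(X=2) = C(5,2) · p^2 · (1−p)^3
= 10 · 0.5184 · 0.021952 = 0.113799

0.1138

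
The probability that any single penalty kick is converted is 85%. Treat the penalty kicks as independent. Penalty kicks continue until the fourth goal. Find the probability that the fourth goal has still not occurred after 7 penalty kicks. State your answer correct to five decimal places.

0.01210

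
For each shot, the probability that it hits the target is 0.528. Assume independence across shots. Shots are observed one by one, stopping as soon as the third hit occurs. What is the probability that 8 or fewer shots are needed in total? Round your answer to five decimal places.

Finishing within 8 shots ⇔ at least 3 successes in the first 8. With X ~ Binomial(8, 0.528), P(Y ≤ 8) = 1 − P(X ≤ 2).
  k=0: C(8,0)·0.528^0·0.472^8 = 0.0024634
  k=1: C(8,1)·0.528^1·0.472^7 = 0.0220454
  k=2: C(8,2)·0.528^2·0.472^6 = 0.0863133
1 − 0.1108221 = 0.8891779

0.88918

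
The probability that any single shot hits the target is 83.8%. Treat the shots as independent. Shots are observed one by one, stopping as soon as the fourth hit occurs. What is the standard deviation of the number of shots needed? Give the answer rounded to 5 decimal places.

0.96060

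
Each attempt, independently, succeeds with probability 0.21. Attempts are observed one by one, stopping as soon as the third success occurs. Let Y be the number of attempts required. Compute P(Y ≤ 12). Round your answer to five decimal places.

Finishing within 12 attempts ⇔ at least 3 successes in the first 12. With X ~ Binomial(12, 0.21), P(Y ≤ 12) = 1 − P(X ≤ 2).
  k=0: C(12,0)·0.21^0·0.79^12 = 0.0590915
  k=1: C(12,1)·0.21^1·0.79^11 = 0.1884944
  k=2: C(12,2)·0.21^2·0.79^10 = 0.2755836
1 − 0.5231696 = 0.4768304

0.47683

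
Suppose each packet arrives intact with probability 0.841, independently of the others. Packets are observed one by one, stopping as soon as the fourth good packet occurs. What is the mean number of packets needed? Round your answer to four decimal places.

Y = total packets until the fourth success; negative binomial with r=4, p=0.841.
E[Y] = r / p = 4 / 0.841 = 4.756243

4.7562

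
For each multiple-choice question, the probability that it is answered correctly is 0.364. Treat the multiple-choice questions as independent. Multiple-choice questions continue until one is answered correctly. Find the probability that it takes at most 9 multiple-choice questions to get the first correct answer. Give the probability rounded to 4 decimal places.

Y = number of multiple-choice questions to the first success; geometric, p = 0.364.
P(Y ≤ 9) = 1 − (1−p)^9 = 1 − 0.017026 = 0.982974

0.9830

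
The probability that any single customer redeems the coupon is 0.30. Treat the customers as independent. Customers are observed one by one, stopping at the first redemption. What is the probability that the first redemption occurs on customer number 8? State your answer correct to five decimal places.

Geometric (trials to first success), p = 0.30.
P(Y = 8) = (1−p)^7 · p = 0.082354 · 0.30 = 0.0247063

0.02471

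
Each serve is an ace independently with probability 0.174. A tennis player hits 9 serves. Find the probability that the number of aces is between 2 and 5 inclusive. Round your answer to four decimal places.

X ~ Binomial(9, 0.174); P(2 ≤ X ≤ 5) = Σ C(9,k) p^k (1−p)^(9−k) over k:
  k=2: C(9,2)·0.174^2·0.826^7 = 0.285931
  k=3: C(9,3)·0.174^3·0.826^6 = 0.140542
  k=4: C(9,4)·0.174^4·0.826^5 = 0.044409
  k=5: C(9,5)·0.174^5·0.826^4 = 0.009355
Total = 0.480237

0.4802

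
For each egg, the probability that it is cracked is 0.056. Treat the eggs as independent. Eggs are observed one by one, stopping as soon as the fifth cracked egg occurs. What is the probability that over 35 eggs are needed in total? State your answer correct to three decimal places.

Needing more than 35 eggs ⇔ fewer than 5 successes in the first 35. With X ~ Binomial(35, 0.056), P(Y > 35) = P(X ≤ 4).
  k=0: C(35,0)·0.056^0·0.944^35 = 0.13305
  k=1: C(35,1)·0.056^1·0.944^34 = 0.27625
  k=2: C(35,2)·0.056^2·0.944^33 = 0.27859
  k=3: C(35,3)·0.056^3·0.944^32 = 0.18179
  k=4: C(35,4)·0.056^4·0.944^31 = 0.08627
P(X ≤ 4) = 0.95596

0.956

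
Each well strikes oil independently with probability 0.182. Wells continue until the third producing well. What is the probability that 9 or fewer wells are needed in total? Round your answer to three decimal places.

0.215

Finishing within 9 wells ⇔ at least 3 successes in the first 9. With X ~ Binomial(9, 0.182), P(Y ≤ 9) = 1 − P(X ≤ 2).
  k=0: C(9,0)·0.182^0·0.818^9 = 0.16398
  k=1: C(9,1)·0.182^1·0.818^8 = 0.32835
  k=2: C(9,2)·0.182^2·0.818^7 = 0.29223
1 − 0.78455 = 0.21545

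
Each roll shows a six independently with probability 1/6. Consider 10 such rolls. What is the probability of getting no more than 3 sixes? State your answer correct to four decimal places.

0.9303

X ~ Binomial(10, 0.166667); P(X ≤ 3) = Σ C(10,k) p^k (1−p)^(10−k) over k:
  k=0: C(10,0)·0.166667^0·0.833333^10 = 0.161506
  k=1: C(10,1)·0.166667^1·0.833333^9 = 0.323011
  k=2: C(10,2)·0.166667^2·0.833333^8 = 0.290710
  k=3: C(10,3)·0.166667^3·0.833333^7 = 0.155045
Total = 0.930272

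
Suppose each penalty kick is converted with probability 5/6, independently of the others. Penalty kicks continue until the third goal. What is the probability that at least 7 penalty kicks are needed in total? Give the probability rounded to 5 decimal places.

Needing more than 6 penalty kicks ⇔ fewer than 3 successes in the first 6. With X ~ Binomial(6, 0.833333), P(Y > 6) = P(X ≤ 2).
  k=0: C(6,0)·0.833333^0·0.166667^6 = 0.0000214
  k=1: C(6,1)·0.833333^1·0.166667^5 = 0.0006430
  k=2: C(6,2)·0.833333^2·0.166667^4 = 0.0080376
P(X ≤ 2) = 0.0087020

0.00870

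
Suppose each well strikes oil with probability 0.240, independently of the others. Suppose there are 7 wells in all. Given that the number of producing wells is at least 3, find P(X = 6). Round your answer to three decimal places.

X ~ Binomial(7, 0.24). Want P(X=6 | X≥3) = P(X=6) / P(X≥3).
P(X=6) = C(7,6)·0.24^6·0.76^1 = 0.00102
P(X≥3) = 1 − 0.14645 − 0.32374 − 0.30670 = 0.22312
Ratio = 0.00102 / 0.22312 = 0.00456

0.005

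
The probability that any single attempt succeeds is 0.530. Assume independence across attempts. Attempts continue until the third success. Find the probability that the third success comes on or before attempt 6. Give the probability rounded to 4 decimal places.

0.7107

Finishing within 6 attempts ⇔ at least 3 successes in the first 6. With X ~ Binomial(6, 0.53), P(Y ≤ 6) = 1 − P(X ≤ 2).
  k=0: C(6,0)·0.53^0·0.47^6 = 0.010779
  k=1: C(6,1)·0.53^1·0.47^5 = 0.072932
  k=2: C(6,2)·0.53^2·0.47^4 = 0.205605
1 − 0.289316 = 0.710684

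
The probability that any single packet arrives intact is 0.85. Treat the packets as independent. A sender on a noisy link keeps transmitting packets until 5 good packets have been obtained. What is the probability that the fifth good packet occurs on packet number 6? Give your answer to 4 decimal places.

0.3328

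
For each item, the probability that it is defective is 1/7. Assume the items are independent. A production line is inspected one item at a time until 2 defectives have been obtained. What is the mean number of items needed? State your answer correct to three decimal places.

14.000

Y = total items until the second success; negative binomial with r=2, p=0.142857.
E[Y] = r / p = 2 / 0.142857 = 14.00000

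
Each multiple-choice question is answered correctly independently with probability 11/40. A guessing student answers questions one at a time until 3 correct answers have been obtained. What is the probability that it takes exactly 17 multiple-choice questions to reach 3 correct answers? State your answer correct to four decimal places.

0.0277

Y = trial on which the third success occurs; negative binomial, r=3, p=0.275.
P(Y=17) = C(16,2) · p^3 · (1−p)^14
= 120 · 0.020797 · 0.011085 = 0.027664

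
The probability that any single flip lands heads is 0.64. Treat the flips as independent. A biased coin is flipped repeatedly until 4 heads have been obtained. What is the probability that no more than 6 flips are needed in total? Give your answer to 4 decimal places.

Finishing within 6 flips ⇔ at least 4 successes in the first 6. With X ~ Binomial(6, 0.64), P(Y ≤ 6) = 1 − P(X ≤ 3).
  k=0: C(6,0)·0.64^0·0.36^6 = 0.002177
  k=1: C(6,1)·0.64^1·0.36^5 = 0.023219
  k=2: C(6,2)·0.64^2·0.36^4 = 0.103196
  k=3: C(6,3)·0.64^3·0.36^3 = 0.244612
1 − 0.373203 = 0.626797

0.6268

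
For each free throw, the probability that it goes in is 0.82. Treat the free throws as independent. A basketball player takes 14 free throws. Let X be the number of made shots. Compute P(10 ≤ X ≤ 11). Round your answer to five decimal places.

X ~ Binomial(14, 0.82); P(10 ≤ X ≤ 11) = Σ C(14,k) p^k (1−p)^(14−k) over k:
  k=10: C(14,10)·0.82^10·0.18^4 = 0.1444317
  k=11: C(14,11)·0.82^11·0.18^3 = 0.2392606
Total = 0.3836924

0.38369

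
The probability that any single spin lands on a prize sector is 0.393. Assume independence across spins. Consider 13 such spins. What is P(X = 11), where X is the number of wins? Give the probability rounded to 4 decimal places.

0.0010

X ~ Binomial(n=13, p=0.393).
P(X=11) = C(13,11) · p^11 · (1−p)^2
= 78 · 3.454e-05 · 0.36845 = 0.000993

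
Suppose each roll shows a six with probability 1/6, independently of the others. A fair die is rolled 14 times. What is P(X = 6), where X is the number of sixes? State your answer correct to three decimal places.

0.015

X ~ Binomial(n=14, p=0.166667).
P(X=6) = C(14,6) · p^6 · (1−p)^8
= 3003 · 2.1433e-05 · 0.23257 = 0.01497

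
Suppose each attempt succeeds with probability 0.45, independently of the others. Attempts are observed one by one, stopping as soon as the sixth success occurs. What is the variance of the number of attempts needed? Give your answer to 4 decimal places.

16.2963

Y = total attempts until the sixth success; negative binomial with r=6, p=0.45.
Var(Y) = r(1−p)/p² = 6·0.55 / 0.45² = 16.296296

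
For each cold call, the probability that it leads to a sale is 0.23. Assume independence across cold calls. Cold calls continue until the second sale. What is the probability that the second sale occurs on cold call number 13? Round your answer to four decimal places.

0.0358

Y = trial on which the second success occurs; negative binomial, r=2, p=0.23.
P(Y=13) = C(12,1) · p^2 · (1−p)^11
= 12 · 0.0529 · 0.056415 = 0.035813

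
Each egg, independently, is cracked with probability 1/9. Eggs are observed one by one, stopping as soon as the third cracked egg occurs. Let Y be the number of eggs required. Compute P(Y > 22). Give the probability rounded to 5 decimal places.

0.55142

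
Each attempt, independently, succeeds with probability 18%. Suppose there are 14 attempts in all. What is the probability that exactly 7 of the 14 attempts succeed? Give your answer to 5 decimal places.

0.00524

X ~ Binomial(n=14, p=0.18).
P(X=7) = C(14,7) · p^7 · (1−p)^7
= 3432 · 6.1222e-06 · 0.24929 = 0.0052378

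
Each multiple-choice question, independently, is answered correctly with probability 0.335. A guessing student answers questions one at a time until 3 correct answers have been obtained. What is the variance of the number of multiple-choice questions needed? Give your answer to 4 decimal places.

17.7768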